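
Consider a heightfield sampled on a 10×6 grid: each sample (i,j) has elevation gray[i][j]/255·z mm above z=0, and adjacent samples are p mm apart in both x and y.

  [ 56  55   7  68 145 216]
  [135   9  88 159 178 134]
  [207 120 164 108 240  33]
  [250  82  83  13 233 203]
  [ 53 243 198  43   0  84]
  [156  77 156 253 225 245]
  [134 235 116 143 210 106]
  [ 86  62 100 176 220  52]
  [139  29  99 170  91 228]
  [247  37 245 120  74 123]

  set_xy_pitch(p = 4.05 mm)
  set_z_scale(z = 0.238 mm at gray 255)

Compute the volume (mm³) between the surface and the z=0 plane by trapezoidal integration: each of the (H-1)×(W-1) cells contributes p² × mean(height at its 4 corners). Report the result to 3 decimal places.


91.571

height_mm = gray/255 × 0.238; cell vol = 4.05² × mean(4 corners)
unit = 4.05² × 0.238 / (4×255) = 0.00382725 mm³ per gray-sum
row 0: Σ corner-gray over 5 cells = 1959  → 7.4976
row 1: Σ corner-gray over 5 cells = 2641  → 10.1078
row 2: Σ corner-gray over 5 cells = 2779  → 10.6359
row 3: Σ corner-gray over 5 cells = 2380  → 9.1089
row 4: Σ corner-gray over 5 cells = 2928  → 11.2062
row 5: Σ corner-gray over 5 cells = 3471  → 13.2844
row 6: Σ corner-gray over 5 cells = 2902  → 11.1067
row 7: Σ corner-gray over 5 cells = 2399  → 9.1816
row 8: Σ corner-gray over 5 cells = 2467  → 9.4418
Σ rows: total corner-gray = 23926  → 91.5708 mm³


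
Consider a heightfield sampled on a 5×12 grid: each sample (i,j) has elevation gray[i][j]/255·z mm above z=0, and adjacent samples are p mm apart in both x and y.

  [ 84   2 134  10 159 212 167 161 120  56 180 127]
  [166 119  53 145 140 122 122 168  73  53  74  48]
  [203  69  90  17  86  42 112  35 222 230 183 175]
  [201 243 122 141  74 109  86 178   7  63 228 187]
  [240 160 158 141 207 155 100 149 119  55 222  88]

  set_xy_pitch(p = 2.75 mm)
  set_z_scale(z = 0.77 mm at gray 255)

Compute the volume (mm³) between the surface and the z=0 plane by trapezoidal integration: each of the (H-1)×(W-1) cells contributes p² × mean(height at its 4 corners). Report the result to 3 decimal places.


height_mm = gray/255 × 0.77; cell vol = 2.75² × mean(4 corners)
unit = 2.75² × 0.77 / (4×255) = 0.00570895 mm³ per gray-sum
row 0: Σ corner-gray over 11 cells = 4965  → 28.3449
row 1: Σ corner-gray over 11 cells = 4902  → 27.9853
row 2: Σ corner-gray over 11 cells = 5440  → 31.0567
row 3: Σ corner-gray over 11 cells = 6150  → 35.1100
Σ rows: total corner-gray = 21457  → 122.4969 mm³

122.497


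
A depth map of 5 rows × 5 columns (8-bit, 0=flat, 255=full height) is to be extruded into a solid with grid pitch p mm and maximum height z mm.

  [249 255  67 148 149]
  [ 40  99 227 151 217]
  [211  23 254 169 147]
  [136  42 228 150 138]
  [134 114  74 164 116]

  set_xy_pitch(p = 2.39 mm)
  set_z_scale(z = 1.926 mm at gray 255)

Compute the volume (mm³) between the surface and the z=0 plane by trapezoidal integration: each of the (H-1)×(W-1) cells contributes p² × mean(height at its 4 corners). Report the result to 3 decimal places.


101.839

height_mm = gray/255 × 1.926; cell vol = 2.39² × mean(4 corners)
unit = 2.39² × 1.926 / (4×255) = 0.0107858 mm³ per gray-sum
row 0: Σ corner-gray over 4 cells = 2549  → 27.4930
row 1: Σ corner-gray over 4 cells = 2461  → 26.5438
row 2: Σ corner-gray over 4 cells = 2364  → 25.4976
row 3: Σ corner-gray over 4 cells = 2068  → 22.3050
Σ rows: total corner-gray = 9442  → 101.8394 mm³


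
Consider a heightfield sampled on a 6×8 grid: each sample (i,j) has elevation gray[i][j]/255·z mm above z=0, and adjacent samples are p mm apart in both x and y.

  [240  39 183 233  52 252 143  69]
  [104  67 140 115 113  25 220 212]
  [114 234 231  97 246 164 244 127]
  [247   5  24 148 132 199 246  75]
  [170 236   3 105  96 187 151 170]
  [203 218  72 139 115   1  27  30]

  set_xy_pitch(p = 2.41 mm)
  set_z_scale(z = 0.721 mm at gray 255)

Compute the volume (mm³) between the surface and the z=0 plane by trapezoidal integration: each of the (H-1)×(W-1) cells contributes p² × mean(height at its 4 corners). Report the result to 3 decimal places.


80.633

height_mm = gray/255 × 0.721; cell vol = 2.41² × mean(4 corners)
unit = 2.41² × 0.721 / (4×255) = 0.00410553 mm³ per gray-sum
row 0: Σ corner-gray over 7 cells = 3789  → 15.5559
row 1: Σ corner-gray over 7 cells = 4349  → 17.8549
row 2: Σ corner-gray over 7 cells = 4503  → 18.4872
row 3: Σ corner-gray over 7 cells = 3726  → 15.2972
row 4: Σ corner-gray over 7 cells = 3273  → 13.4374
Σ rows: total corner-gray = 19640  → 80.6326 mm³


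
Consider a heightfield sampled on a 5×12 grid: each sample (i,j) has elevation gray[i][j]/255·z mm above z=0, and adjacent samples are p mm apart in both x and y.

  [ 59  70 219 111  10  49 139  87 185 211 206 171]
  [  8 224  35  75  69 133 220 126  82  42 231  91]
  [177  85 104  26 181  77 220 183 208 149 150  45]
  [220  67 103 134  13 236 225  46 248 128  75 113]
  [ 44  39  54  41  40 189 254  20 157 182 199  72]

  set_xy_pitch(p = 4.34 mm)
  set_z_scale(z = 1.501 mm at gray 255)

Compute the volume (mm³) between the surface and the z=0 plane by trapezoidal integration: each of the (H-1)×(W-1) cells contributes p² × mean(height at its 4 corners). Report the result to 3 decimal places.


614.173

height_mm = gray/255 × 1.501; cell vol = 4.34² × mean(4 corners)
unit = 4.34² × 1.501 / (4×255) = 0.0277179 mm³ per gray-sum
row 0: Σ corner-gray over 11 cells = 5377  → 149.0390
row 1: Σ corner-gray over 11 cells = 5561  → 154.1391
row 2: Σ corner-gray over 11 cells = 5871  → 162.7317
row 3: Σ corner-gray over 11 cells = 5349  → 148.2629
Σ rows: total corner-gray = 22158  → 614.1727 mm³


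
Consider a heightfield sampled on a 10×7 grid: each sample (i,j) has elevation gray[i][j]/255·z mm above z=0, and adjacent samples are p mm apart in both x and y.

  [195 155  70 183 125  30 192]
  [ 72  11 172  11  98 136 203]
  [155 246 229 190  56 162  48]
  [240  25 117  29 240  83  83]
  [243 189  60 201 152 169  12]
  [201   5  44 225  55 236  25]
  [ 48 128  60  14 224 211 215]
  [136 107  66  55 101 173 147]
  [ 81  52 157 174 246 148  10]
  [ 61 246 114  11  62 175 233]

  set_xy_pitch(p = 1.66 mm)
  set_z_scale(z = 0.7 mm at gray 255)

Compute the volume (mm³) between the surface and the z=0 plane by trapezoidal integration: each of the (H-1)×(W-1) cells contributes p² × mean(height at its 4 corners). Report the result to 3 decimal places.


51.228

height_mm = gray/255 × 0.7; cell vol = 1.66² × mean(4 corners)
unit = 1.66² × 0.7 / (4×255) = 0.0018911 mm³ per gray-sum
row 0: Σ corner-gray over 6 cells = 2644  → 5.0001
row 1: Σ corner-gray over 6 cells = 3100  → 5.8624
row 2: Σ corner-gray over 6 cells = 3280  → 6.2028
row 3: Σ corner-gray over 6 cells = 3108  → 5.8775
row 4: Σ corner-gray over 6 cells = 3153  → 5.9626
row 5: Σ corner-gray over 6 cells = 2893  → 5.4709
row 6: Σ corner-gray over 6 cells = 2824  → 5.3405
row 7: Σ corner-gray over 6 cells = 2932  → 5.5447
row 8: Σ corner-gray over 6 cells = 3155  → 5.9664
Σ rows: total corner-gray = 27089  → 51.2280 mm³


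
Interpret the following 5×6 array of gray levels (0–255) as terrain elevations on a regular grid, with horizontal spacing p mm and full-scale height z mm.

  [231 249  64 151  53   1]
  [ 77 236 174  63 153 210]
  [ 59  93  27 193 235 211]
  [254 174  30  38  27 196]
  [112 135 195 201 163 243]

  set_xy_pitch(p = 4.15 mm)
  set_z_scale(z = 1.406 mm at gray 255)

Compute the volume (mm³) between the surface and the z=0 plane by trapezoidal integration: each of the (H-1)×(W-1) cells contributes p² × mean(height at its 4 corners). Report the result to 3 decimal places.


256.274

height_mm = gray/255 × 1.406; cell vol = 4.15² × mean(4 corners)
unit = 4.15² × 1.406 / (4×255) = 0.02374 mm³ per gray-sum
row 0: Σ corner-gray over 5 cells = 2805  → 66.5908
row 1: Σ corner-gray over 5 cells = 2905  → 68.9648
row 2: Σ corner-gray over 5 cells = 2354  → 55.8840
row 3: Σ corner-gray over 5 cells = 2731  → 64.8340
Σ rows: total corner-gray = 10795  → 256.2737 mm³


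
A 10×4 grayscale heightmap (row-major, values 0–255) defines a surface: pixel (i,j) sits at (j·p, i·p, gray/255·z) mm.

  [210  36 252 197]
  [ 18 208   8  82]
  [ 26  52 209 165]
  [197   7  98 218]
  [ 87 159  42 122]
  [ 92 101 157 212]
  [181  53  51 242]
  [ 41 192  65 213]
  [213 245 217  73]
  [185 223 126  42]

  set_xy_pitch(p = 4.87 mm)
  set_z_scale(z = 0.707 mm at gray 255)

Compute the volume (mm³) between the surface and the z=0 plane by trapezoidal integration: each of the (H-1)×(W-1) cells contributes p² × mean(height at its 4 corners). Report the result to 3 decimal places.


225.676

height_mm = gray/255 × 0.707; cell vol = 4.87² × mean(4 corners)
unit = 4.87² × 0.707 / (4×255) = 0.0164391 mm³ per gray-sum
row 0: Σ corner-gray over 3 cells = 1515  → 24.9052
row 1: Σ corner-gray over 3 cells = 1245  → 20.4666
row 2: Σ corner-gray over 3 cells = 1338  → 21.9955
row 3: Σ corner-gray over 3 cells = 1236  → 20.3187
row 4: Σ corner-gray over 3 cells = 1431  → 23.5243
row 5: Σ corner-gray over 3 cells = 1451  → 23.8531
row 6: Σ corner-gray over 3 cells = 1399  → 22.9983
row 7: Σ corner-gray over 3 cells = 1978  → 32.5165
row 8: Σ corner-gray over 3 cells = 2135  → 35.0974
Σ rows: total corner-gray = 13728  → 225.6755 mm³


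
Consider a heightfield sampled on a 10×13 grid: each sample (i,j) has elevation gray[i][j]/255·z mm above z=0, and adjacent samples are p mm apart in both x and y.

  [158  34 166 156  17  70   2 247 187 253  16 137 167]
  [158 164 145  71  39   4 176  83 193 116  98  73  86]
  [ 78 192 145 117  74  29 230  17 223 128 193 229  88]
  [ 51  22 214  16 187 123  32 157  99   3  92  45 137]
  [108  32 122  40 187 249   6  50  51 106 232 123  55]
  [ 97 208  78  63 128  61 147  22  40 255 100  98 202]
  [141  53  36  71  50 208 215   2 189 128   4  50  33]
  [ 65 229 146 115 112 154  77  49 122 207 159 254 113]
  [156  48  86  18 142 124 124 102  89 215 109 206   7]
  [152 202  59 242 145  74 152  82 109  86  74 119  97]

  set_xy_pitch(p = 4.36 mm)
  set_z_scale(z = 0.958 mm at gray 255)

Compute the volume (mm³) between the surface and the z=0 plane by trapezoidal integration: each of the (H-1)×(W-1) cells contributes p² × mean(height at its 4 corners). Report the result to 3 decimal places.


875.959

height_mm = gray/255 × 0.958; cell vol = 4.36² × mean(4 corners)
unit = 4.36² × 0.958 / (4×255) = 0.0178541 mm³ per gray-sum
row 0: Σ corner-gray over 12 cells = 5463  → 97.5370
row 1: Σ corner-gray over 12 cells = 5888  → 105.1250
row 2: Σ corner-gray over 12 cells = 5488  → 97.9834
row 3: Σ corner-gray over 12 cells = 4727  → 84.3964
row 4: Σ corner-gray over 12 cells = 5258  → 93.8769
row 5: Σ corner-gray over 12 cells = 4885  → 87.2173
row 6: Σ corner-gray over 12 cells = 5612  → 100.1973
row 7: Σ corner-gray over 12 cells = 6115  → 109.1779
row 8: Σ corner-gray over 12 cells = 5626  → 100.4472
Σ rows: total corner-gray = 49062  → 875.9586 mm³


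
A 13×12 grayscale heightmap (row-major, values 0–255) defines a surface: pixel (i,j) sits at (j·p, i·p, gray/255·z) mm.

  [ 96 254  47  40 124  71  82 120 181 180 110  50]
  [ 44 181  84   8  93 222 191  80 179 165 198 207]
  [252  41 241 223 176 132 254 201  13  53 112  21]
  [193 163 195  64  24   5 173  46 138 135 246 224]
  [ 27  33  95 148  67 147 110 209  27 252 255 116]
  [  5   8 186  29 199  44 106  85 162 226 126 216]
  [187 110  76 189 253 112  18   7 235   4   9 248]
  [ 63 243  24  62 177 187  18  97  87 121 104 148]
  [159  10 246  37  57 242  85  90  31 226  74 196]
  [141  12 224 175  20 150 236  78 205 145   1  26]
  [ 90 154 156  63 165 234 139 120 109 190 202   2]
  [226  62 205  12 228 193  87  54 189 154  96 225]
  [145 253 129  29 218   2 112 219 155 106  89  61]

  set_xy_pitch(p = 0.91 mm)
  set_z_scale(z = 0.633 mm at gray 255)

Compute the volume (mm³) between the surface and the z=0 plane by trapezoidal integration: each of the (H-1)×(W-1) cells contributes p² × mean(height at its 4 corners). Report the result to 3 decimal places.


height_mm = gray/255 × 0.633; cell vol = 0.91² × mean(4 corners)
unit = 0.91² × 0.633 / (4×255) = 0.000513909 mm³ per gray-sum
row 0: Σ corner-gray over 11 cells = 5617  → 2.8866
row 1: Σ corner-gray over 11 cells = 6218  → 3.1955
row 2: Σ corner-gray over 11 cells = 5960  → 3.0629
row 3: Σ corner-gray over 11 cells = 5624  → 2.8902
row 4: Σ corner-gray over 11 cells = 5392  → 2.7710
row 5: Σ corner-gray over 11 cells = 5024  → 2.5819
row 6: Σ corner-gray over 11 cells = 4912  → 2.5243
row 7: Σ corner-gray over 11 cells = 5002  → 2.5706
row 8: Σ corner-gray over 11 cells = 5210  → 2.6775
row 9: Σ corner-gray over 11 cells = 5815  → 2.9884
row 10: Σ corner-gray over 11 cells = 6167  → 3.1693
row 11: Σ corner-gray over 11 cells = 5841  → 3.0017
Σ rows: total corner-gray = 66782  → 34.3199 mm³

34.320


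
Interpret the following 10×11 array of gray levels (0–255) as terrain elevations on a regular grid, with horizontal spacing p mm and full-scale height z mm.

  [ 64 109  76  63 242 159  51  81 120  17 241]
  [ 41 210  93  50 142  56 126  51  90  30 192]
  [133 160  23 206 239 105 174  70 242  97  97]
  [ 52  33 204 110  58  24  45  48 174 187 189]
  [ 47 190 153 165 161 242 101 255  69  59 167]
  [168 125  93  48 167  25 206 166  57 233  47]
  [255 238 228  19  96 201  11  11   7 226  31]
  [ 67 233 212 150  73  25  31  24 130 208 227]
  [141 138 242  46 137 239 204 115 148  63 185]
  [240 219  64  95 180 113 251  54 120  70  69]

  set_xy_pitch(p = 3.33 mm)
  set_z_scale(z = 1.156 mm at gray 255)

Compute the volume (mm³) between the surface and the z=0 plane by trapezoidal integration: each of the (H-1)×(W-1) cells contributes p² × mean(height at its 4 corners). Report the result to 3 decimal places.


height_mm = gray/255 × 1.156; cell vol = 3.33² × mean(4 corners)
unit = 3.33² × 1.156 / (4×255) = 0.0125674 mm³ per gray-sum
row 0: Σ corner-gray over 10 cells = 4070  → 51.1494
row 1: Σ corner-gray over 10 cells = 4791  → 60.2105
row 2: Σ corner-gray over 10 cells = 4869  → 61.1908
row 3: Σ corner-gray over 10 cells = 5011  → 62.9753
row 4: Σ corner-gray over 10 cells = 5459  → 68.6055
row 5: Σ corner-gray over 10 cells = 4815  → 60.5121
row 6: Σ corner-gray over 10 cells = 4826  → 60.6504
row 7: Σ corner-gray over 10 cells = 5456  → 68.5678
row 8: Σ corner-gray over 10 cells = 5631  → 70.7671
Σ rows: total corner-gray = 44928  → 564.6290 mm³

564.629


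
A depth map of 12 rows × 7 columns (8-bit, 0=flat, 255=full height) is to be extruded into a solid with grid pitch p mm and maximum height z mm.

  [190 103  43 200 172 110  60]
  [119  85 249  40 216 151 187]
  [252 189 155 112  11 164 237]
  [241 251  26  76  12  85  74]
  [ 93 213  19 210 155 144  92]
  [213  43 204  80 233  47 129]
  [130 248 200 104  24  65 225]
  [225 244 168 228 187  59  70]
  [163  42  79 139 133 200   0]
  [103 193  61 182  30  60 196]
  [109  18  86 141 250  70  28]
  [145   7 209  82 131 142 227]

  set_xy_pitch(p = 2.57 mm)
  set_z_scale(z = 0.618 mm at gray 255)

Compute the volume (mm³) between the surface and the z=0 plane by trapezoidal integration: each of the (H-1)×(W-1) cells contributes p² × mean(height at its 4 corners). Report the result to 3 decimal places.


height_mm = gray/255 × 0.618; cell vol = 2.57² × mean(4 corners)
unit = 2.57² × 0.618 / (4×255) = 0.00400179 mm³ per gray-sum
row 0: Σ corner-gray over 6 cells = 3294  → 13.1819
row 1: Σ corner-gray over 6 cells = 3539  → 14.1623
row 2: Σ corner-gray over 6 cells = 2966  → 11.8693
row 3: Σ corner-gray over 6 cells = 2882  → 11.5332
row 4: Σ corner-gray over 6 cells = 3223  → 12.8978
row 5: Σ corner-gray over 6 cells = 3193  → 12.7777
row 6: Σ corner-gray over 6 cells = 3704  → 14.8226
row 7: Σ corner-gray over 6 cells = 3416  → 13.6701
row 8: Σ corner-gray over 6 cells = 2700  → 10.8048
row 9: Σ corner-gray over 6 cells = 2618  → 10.4767
row 10: Σ corner-gray over 6 cells = 2781  → 11.1290
Σ rows: total corner-gray = 34316  → 137.3255 mm³

137.326


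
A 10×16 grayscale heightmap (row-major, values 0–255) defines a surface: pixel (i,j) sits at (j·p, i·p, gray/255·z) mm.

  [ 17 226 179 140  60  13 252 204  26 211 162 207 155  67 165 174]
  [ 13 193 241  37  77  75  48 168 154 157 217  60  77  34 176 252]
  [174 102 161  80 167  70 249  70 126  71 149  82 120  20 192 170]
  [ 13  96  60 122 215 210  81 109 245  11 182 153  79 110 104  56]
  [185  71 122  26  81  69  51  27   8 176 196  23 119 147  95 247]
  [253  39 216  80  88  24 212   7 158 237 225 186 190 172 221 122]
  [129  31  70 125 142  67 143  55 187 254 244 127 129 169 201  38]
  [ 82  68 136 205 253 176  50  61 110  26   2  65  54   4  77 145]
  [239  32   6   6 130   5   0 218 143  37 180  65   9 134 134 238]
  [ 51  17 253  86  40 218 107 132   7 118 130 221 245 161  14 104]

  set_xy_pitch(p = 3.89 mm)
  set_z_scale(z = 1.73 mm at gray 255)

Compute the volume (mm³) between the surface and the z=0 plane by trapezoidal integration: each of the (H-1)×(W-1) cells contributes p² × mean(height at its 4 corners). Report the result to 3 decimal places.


1634.208

height_mm = gray/255 × 1.73; cell vol = 3.89² × mean(4 corners)
unit = 3.89² × 1.73 / (4×255) = 0.0256652 mm³ per gray-sum
row 0: Σ corner-gray over 15 cells = 8018  → 205.7838
row 1: Σ corner-gray over 15 cells = 7355  → 188.7678
row 2: Σ corner-gray over 15 cells = 7285  → 186.9712
row 3: Σ corner-gray over 15 cells = 6477  → 166.2337
row 4: Σ corner-gray over 15 cells = 7339  → 188.3571
row 5: Σ corner-gray over 15 cells = 8540  → 219.1811
row 6: Σ corner-gray over 15 cells = 6856  → 175.9608
row 7: Σ corner-gray over 15 cells = 5476  → 140.5428
row 8: Σ corner-gray over 15 cells = 6328  → 162.4096
Σ rows: total corner-gray = 63674  → 1634.2078 mm³


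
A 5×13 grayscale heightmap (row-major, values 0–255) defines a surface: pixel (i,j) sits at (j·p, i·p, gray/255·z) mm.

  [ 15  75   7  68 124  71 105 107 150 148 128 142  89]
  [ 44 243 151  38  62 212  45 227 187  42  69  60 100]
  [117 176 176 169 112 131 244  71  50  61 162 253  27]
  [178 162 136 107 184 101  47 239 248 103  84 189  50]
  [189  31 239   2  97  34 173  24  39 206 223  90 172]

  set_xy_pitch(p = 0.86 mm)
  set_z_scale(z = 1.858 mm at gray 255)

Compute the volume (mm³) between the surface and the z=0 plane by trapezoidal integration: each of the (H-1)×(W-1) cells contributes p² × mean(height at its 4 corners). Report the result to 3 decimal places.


32.639

height_mm = gray/255 × 1.858; cell vol = 0.86² × mean(4 corners)
unit = 0.86² × 1.858 / (4×255) = 0.00134723 mm³ per gray-sum
row 0: Σ corner-gray over 12 cells = 5170  → 6.9652
row 1: Σ corner-gray over 12 cells = 6170  → 8.3124
row 2: Σ corner-gray over 12 cells = 6782  → 9.1369
row 3: Σ corner-gray over 12 cells = 6105  → 8.2249
Σ rows: total corner-gray = 24227  → 32.6394 mm³


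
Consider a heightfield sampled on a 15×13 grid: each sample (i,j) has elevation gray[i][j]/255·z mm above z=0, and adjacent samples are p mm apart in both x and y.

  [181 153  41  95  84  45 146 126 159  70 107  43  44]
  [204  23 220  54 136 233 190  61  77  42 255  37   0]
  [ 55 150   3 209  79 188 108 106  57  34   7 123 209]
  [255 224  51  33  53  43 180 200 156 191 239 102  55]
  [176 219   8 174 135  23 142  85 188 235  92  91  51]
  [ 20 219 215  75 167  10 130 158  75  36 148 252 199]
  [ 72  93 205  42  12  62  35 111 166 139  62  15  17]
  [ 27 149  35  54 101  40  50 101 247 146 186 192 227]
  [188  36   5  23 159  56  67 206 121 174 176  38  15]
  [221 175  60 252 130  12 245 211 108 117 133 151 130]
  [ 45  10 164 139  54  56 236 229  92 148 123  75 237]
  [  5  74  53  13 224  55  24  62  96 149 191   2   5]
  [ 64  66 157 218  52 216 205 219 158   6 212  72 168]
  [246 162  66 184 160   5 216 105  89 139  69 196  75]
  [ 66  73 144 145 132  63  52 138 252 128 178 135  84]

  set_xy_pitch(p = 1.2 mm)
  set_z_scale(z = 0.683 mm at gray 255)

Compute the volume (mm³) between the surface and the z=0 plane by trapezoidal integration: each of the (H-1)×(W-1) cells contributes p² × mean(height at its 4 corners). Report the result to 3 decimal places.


76.025

height_mm = gray/255 × 0.683; cell vol = 1.2² × mean(4 corners)
unit = 1.2² × 0.683 / (4×255) = 0.000964235 mm³ per gray-sum
row 0: Σ corner-gray over 12 cells = 5223  → 5.0362
row 1: Σ corner-gray over 12 cells = 5252  → 5.0642
row 2: Σ corner-gray over 12 cells = 5646  → 5.4441
row 3: Σ corner-gray over 12 cells = 6265  → 6.0409
row 4: Σ corner-gray over 12 cells = 6200  → 5.9783
row 5: Σ corner-gray over 12 cells = 5162  → 4.9774
row 6: Σ corner-gray over 12 cells = 4829  → 4.6563
row 7: Σ corner-gray over 12 cells = 5181  → 4.9957
row 8: Σ corner-gray over 12 cells = 5864  → 5.6543
row 9: Σ corner-gray over 12 cells = 6473  → 6.2415
row 10: Σ corner-gray over 12 cells = 4830  → 4.6573
row 11: Σ corner-gray over 12 cells = 5290  → 5.1008
row 12: Σ corner-gray over 12 cells = 6497  → 6.2646
row 13: Σ corner-gray over 12 cells = 6133  → 5.9137
Σ rows: total corner-gray = 78845  → 76.0251 mm³


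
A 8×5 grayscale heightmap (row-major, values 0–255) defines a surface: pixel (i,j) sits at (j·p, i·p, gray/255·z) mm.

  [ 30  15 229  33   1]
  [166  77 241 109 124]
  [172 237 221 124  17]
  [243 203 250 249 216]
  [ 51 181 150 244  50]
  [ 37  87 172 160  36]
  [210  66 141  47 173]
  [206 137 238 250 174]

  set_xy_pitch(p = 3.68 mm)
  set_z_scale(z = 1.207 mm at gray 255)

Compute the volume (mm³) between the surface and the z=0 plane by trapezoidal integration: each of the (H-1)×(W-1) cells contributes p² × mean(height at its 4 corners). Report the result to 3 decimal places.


height_mm = gray/255 × 1.207; cell vol = 3.68² × mean(4 corners)
unit = 3.68² × 1.207 / (4×255) = 0.0160252 mm³ per gray-sum
row 0: Σ corner-gray over 4 cells = 1729  → 27.7075
row 1: Σ corner-gray over 4 cells = 2497  → 40.0149
row 2: Σ corner-gray over 4 cells = 3216  → 51.5370
row 3: Σ corner-gray over 4 cells = 3114  → 49.9024
row 4: Σ corner-gray over 4 cells = 2162  → 34.6464
row 5: Σ corner-gray over 4 cells = 1802  → 28.8774
row 6: Σ corner-gray over 4 cells = 2521  → 40.3995
Σ rows: total corner-gray = 17041  → 273.0850 mm³

273.085


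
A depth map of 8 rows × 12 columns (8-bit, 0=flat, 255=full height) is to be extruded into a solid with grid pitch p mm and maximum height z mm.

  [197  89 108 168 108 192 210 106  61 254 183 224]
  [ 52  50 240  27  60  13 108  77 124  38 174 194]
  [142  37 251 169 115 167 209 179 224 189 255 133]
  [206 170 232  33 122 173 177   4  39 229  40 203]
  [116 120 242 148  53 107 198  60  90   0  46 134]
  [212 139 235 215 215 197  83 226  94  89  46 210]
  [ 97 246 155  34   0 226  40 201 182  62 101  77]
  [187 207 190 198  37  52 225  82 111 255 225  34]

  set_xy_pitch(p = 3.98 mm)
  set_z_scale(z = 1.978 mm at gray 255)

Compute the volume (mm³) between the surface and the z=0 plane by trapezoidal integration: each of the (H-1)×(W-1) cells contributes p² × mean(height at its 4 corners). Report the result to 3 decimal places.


height_mm = gray/255 × 1.978; cell vol = 3.98² × mean(4 corners)
unit = 3.98² × 1.978 / (4×255) = 0.030718 mm³ per gray-sum
row 0: Σ corner-gray over 11 cells = 5447  → 167.3207
row 1: Σ corner-gray over 11 cells = 5933  → 182.2496
row 2: Σ corner-gray over 11 cells = 6712  → 206.1789
row 3: Σ corner-gray over 11 cells = 5225  → 160.5013
row 4: Σ corner-gray over 11 cells = 5878  → 180.5601
row 5: Σ corner-gray over 11 cells = 6168  → 189.4683
row 6: Σ corner-gray over 11 cells = 6053  → 185.9358
Σ rows: total corner-gray = 41416  → 1272.2147 mm³

1272.215


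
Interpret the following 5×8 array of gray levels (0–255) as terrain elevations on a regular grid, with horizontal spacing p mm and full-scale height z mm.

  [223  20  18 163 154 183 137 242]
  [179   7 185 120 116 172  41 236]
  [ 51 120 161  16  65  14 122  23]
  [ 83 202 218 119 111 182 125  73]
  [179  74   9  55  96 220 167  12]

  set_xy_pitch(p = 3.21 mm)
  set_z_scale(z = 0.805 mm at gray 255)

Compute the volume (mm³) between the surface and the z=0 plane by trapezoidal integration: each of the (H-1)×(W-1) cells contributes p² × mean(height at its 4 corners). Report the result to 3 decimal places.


105.084

height_mm = gray/255 × 0.805; cell vol = 3.21² × mean(4 corners)
unit = 3.21² × 0.805 / (4×255) = 0.00813216 mm³ per gray-sum
row 0: Σ corner-gray over 7 cells = 3512  → 28.5601
row 1: Σ corner-gray over 7 cells = 2767  → 22.5017
row 2: Σ corner-gray over 7 cells = 3140  → 25.5350
row 3: Σ corner-gray over 7 cells = 3503  → 28.4869
Σ rows: total corner-gray = 12922  → 105.0837 mm³


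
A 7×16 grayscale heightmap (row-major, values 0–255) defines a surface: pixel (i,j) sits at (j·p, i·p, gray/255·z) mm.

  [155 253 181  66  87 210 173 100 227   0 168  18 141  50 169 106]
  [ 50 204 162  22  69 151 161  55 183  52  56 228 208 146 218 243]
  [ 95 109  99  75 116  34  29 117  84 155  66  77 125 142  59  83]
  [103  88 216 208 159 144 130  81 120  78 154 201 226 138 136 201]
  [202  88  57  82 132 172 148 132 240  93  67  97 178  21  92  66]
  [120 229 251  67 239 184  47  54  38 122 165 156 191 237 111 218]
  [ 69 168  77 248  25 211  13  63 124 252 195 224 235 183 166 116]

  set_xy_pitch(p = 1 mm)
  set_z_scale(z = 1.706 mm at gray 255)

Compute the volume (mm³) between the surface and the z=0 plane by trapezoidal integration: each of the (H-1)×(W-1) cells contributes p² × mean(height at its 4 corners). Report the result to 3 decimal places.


78.854

height_mm = gray/255 × 1.706; cell vol = 1² × mean(4 corners)
unit = 1² × 1.706 / (4×255) = 0.00167255 mm³ per gray-sum
row 0: Σ corner-gray over 15 cells = 8070  → 13.4975
row 1: Σ corner-gray over 15 cells = 6875  → 11.4988
row 2: Σ corner-gray over 15 cells = 7214  → 12.0658
row 3: Σ corner-gray over 15 cells = 7928  → 13.2600
row 4: Σ corner-gray over 15 cells = 7986  → 13.3570
row 5: Σ corner-gray over 15 cells = 9073  → 15.1750
Σ rows: total corner-gray = 47146  → 78.8540 mm³


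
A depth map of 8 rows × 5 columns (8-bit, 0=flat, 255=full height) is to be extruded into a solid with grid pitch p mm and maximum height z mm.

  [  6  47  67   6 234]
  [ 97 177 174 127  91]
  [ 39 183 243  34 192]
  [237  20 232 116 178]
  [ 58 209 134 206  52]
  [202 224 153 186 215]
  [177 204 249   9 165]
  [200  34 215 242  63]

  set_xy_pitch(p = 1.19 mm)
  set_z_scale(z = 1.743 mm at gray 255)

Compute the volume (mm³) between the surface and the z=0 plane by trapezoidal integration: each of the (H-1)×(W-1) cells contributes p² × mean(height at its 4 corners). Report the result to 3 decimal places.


40.293

height_mm = gray/255 × 1.743; cell vol = 1.19² × mean(4 corners)
unit = 1.19² × 1.743 / (4×255) = 0.00241987 mm³ per gray-sum
row 0: Σ corner-gray over 4 cells = 1624  → 3.9299
row 1: Σ corner-gray over 4 cells = 2295  → 5.5536
row 2: Σ corner-gray over 4 cells = 2302  → 5.5705
row 3: Σ corner-gray over 4 cells = 2359  → 5.7085
row 4: Σ corner-gray over 4 cells = 2751  → 6.6570
row 5: Σ corner-gray over 4 cells = 2809  → 6.7974
row 6: Σ corner-gray over 4 cells = 2511  → 6.0763
Σ rows: total corner-gray = 16651  → 40.2932 mm³


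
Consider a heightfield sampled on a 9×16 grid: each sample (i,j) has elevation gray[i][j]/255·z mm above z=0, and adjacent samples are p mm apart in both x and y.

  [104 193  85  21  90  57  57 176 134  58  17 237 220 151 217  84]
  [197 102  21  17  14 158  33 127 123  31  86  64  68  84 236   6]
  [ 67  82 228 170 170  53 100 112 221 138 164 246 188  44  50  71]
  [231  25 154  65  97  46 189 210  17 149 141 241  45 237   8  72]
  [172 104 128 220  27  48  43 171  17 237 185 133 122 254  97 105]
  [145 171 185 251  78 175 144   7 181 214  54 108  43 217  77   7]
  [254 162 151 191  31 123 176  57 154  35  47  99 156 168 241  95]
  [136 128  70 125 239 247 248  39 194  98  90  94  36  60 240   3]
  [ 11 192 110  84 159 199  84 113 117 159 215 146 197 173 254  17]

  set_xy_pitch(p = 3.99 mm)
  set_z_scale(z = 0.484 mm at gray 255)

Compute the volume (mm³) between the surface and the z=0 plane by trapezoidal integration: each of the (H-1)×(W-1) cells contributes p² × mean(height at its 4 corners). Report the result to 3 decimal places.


height_mm = gray/255 × 0.484; cell vol = 3.99² × mean(4 corners)
unit = 3.99² × 0.484 / (4×255) = 0.00755424 mm³ per gray-sum
row 0: Σ corner-gray over 15 cells = 6145  → 46.4208
row 1: Σ corner-gray over 15 cells = 6601  → 49.8656
row 2: Σ corner-gray over 15 cells = 7621  → 57.5709
row 3: Σ corner-gray over 15 cells = 7400  → 55.9014
row 4: Σ corner-gray over 15 cells = 7811  → 59.0062
row 5: Σ corner-gray over 15 cells = 7893  → 59.6256
row 6: Σ corner-gray over 15 cells = 7886  → 59.5728
row 7: Σ corner-gray over 15 cells = 8387  → 63.3574
Σ rows: total corner-gray = 59744  → 451.3207 mm³

451.321


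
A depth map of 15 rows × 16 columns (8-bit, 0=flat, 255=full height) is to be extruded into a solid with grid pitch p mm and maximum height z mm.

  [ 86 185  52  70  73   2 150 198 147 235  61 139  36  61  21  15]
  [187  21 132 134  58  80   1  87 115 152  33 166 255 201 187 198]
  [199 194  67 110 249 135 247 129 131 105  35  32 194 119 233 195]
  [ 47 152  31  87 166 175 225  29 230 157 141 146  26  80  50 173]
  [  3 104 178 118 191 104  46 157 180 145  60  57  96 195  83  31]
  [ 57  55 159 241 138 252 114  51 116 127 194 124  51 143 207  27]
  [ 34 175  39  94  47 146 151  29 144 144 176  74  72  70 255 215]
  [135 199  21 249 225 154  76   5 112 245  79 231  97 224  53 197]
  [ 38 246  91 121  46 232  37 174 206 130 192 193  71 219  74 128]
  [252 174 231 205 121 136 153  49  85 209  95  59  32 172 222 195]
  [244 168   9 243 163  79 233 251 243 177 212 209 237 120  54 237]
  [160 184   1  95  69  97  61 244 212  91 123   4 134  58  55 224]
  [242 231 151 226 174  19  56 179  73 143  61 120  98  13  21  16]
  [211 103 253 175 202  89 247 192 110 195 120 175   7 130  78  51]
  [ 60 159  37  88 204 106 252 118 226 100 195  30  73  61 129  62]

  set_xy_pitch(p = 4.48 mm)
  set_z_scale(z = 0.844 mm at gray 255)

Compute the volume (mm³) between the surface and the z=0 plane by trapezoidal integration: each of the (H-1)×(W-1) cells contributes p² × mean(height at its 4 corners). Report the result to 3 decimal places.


1828.045

height_mm = gray/255 × 0.844; cell vol = 4.48² × mean(4 corners)
unit = 4.48² × 0.844 / (4×255) = 0.0166073 mm³ per gray-sum
row 0: Σ corner-gray over 15 cells = 6590  → 109.4419
row 1: Σ corner-gray over 15 cells = 7983  → 132.5759
row 2: Σ corner-gray over 15 cells = 7964  → 132.2603
row 3: Σ corner-gray over 15 cells = 7072  → 117.4466
row 4: Σ corner-gray over 15 cells = 7490  → 124.3885
row 5: Σ corner-gray over 15 cells = 7509  → 124.7040
row 6: Σ corner-gray over 15 cells = 7753  → 128.7562
row 7: Σ corner-gray over 15 cells = 8502  → 141.1950
row 8: Σ corner-gray over 15 cells = 8563  → 142.2081
row 9: Σ corner-gray over 15 cells = 9610  → 159.5959
row 10: Σ corner-gray over 15 cells = 8517  → 141.4441
row 11: Σ corner-gray over 15 cells = 6628  → 110.0730
row 12: Σ corner-gray over 15 cells = 7802  → 129.5699
row 13: Σ corner-gray over 15 cells = 8092  → 134.3860
Σ rows: total corner-gray = 110075  → 1828.0455 mm³


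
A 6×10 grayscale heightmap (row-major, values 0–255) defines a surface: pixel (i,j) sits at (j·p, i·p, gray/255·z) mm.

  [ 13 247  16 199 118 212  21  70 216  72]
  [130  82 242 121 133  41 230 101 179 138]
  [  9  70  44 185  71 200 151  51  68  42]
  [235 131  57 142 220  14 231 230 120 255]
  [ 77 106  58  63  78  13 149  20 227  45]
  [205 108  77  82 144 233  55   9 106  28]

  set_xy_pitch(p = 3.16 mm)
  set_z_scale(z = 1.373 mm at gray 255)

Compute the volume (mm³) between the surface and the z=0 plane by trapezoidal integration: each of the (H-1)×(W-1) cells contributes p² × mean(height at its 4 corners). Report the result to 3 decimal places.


height_mm = gray/255 × 1.373; cell vol = 3.16² × mean(4 corners)
unit = 3.16² × 1.373 / (4×255) = 0.0134414 mm³ per gray-sum
row 0: Σ corner-gray over 9 cells = 4809  → 64.6397
row 1: Σ corner-gray over 9 cells = 4257  → 57.2200
row 2: Σ corner-gray over 9 cells = 4511  → 60.6342
row 3: Σ corner-gray over 9 cells = 4330  → 58.2013
row 4: Σ corner-gray over 9 cells = 3411  → 45.8486
Σ rows: total corner-gray = 21318  → 286.5438 mm³

286.544


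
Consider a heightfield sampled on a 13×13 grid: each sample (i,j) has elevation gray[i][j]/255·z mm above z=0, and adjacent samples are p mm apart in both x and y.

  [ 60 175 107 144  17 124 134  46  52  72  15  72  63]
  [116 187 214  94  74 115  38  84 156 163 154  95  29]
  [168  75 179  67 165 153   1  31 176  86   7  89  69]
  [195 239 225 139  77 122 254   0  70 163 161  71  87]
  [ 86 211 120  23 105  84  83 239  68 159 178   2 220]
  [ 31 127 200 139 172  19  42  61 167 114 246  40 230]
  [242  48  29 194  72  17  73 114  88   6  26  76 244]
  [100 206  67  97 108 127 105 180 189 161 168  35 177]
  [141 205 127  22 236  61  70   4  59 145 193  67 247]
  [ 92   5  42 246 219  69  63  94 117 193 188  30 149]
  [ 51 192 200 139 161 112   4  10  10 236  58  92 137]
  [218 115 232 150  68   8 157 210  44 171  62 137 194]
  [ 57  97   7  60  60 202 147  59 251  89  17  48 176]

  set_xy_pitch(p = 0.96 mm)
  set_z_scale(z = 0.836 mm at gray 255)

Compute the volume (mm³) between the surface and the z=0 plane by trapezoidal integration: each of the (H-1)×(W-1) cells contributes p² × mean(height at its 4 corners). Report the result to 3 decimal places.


height_mm = gray/255 × 0.836; cell vol = 0.96² × mean(4 corners)
unit = 0.96² × 0.836 / (4×255) = 0.000755351 mm³ per gray-sum
row 0: Σ corner-gray over 12 cells = 4932  → 3.7254
row 1: Σ corner-gray over 12 cells = 5188  → 3.9188
row 2: Σ corner-gray over 12 cells = 5619  → 4.2443
row 3: Σ corner-gray over 12 cells = 6174  → 4.6635
row 4: Σ corner-gray over 12 cells = 5765  → 4.3546
row 5: Σ corner-gray over 12 cells = 4887  → 3.6914
row 6: Σ corner-gray over 12 cells = 5135  → 3.8787
row 7: Σ corner-gray over 12 cells = 5929  → 4.4785
row 8: Σ corner-gray over 12 cells = 5539  → 4.1839
row 9: Σ corner-gray over 12 cells = 5389  → 4.0706
row 10: Σ corner-gray over 12 cells = 5736  → 4.3327
row 11: Σ corner-gray over 12 cells = 5427  → 4.0993
Σ rows: total corner-gray = 65720  → 49.6416 mm³

49.642


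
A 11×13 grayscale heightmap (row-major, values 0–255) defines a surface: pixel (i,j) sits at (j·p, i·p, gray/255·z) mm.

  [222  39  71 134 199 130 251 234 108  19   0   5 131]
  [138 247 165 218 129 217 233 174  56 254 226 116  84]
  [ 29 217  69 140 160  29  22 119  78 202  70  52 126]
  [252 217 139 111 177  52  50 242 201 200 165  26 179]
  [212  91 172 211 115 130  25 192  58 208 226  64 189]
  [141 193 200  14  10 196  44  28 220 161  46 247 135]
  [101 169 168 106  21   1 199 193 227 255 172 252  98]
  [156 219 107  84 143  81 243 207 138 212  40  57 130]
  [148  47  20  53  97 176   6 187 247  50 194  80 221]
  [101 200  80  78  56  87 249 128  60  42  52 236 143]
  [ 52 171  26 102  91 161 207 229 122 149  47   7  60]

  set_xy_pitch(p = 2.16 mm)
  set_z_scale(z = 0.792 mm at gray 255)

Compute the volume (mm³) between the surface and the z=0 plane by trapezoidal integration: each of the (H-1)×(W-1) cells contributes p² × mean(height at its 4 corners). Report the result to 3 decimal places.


231.878

height_mm = gray/255 × 0.792; cell vol = 2.16² × mean(4 corners)
unit = 2.16² × 0.792 / (4×255) = 0.0036227 mm³ per gray-sum
row 0: Σ corner-gray over 12 cells = 7025  → 25.4495
row 1: Σ corner-gray over 12 cells = 6763  → 24.5003
row 2: Σ corner-gray over 12 cells = 6062  → 21.9608
row 3: Σ corner-gray over 12 cells = 6976  → 25.2720
row 4: Σ corner-gray over 12 cells = 6379  → 23.1092
row 5: Σ corner-gray over 12 cells = 6719  → 24.3409
row 6: Σ corner-gray over 12 cells = 7073  → 25.6234
row 7: Σ corner-gray over 12 cells = 6031  → 21.8485
row 8: Σ corner-gray over 12 cells = 5463  → 19.7908
row 9: Σ corner-gray over 12 cells = 5516  → 19.9828
Σ rows: total corner-gray = 64007  → 231.8782 mm³


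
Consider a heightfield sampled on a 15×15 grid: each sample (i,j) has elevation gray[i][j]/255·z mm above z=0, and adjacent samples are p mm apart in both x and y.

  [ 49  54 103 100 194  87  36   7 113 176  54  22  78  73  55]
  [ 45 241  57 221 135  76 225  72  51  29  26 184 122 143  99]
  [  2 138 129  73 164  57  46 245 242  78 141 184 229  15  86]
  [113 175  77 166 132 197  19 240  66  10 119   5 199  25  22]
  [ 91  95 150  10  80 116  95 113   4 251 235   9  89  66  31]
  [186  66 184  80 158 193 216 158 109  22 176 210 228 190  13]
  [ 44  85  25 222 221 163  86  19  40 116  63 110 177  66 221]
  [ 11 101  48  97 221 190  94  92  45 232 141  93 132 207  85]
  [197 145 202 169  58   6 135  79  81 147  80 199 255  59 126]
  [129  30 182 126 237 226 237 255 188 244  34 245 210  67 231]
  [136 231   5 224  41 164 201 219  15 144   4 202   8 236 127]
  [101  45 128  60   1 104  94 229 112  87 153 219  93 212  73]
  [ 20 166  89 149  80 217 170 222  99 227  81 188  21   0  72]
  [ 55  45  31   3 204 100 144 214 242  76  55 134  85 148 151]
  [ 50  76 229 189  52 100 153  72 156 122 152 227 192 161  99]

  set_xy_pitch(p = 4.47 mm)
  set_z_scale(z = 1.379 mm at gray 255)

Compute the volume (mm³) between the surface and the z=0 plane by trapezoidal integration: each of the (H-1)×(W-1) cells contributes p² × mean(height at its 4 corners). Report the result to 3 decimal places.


2619.732

height_mm = gray/255 × 1.379; cell vol = 4.47² × mean(4 corners)
unit = 4.47² × 1.379 / (4×255) = 0.0270134 mm³ per gray-sum
row 0: Σ corner-gray over 14 cells = 5606  → 151.4371
row 1: Σ corner-gray over 14 cells = 6878  → 185.7981
row 2: Σ corner-gray over 14 cells = 6565  → 177.3429
row 3: Σ corner-gray over 14 cells = 5743  → 155.1379
row 4: Σ corner-gray over 14 cells = 6927  → 187.1218
row 5: Σ corner-gray over 14 cells = 7230  → 195.3068
row 6: Σ corner-gray over 14 cells = 6533  → 176.4785
row 7: Σ corner-gray over 14 cells = 7035  → 190.0392
row 8: Σ corner-gray over 14 cells = 8475  → 228.9385
row 9: Σ corner-gray over 14 cells = 8573  → 231.5858
row 10: Σ corner-gray over 14 cells = 6899  → 186.3654
row 11: Σ corner-gray over 14 cells = 6758  → 182.5565
row 12: Σ corner-gray over 14 cells = 6678  → 180.3954
row 13: Σ corner-gray over 14 cells = 7079  → 191.2278
Σ rows: total corner-gray = 96979  → 2619.7319 mm³


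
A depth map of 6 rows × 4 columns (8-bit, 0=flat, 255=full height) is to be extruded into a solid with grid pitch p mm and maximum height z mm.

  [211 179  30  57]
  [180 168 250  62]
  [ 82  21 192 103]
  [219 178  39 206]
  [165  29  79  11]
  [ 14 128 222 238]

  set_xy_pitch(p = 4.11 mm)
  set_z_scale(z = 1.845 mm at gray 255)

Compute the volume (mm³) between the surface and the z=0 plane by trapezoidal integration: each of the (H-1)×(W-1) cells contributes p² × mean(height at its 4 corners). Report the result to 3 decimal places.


height_mm = gray/255 × 1.845; cell vol = 4.11² × mean(4 corners)
unit = 4.11² × 1.845 / (4×255) = 0.0305548 mm³ per gray-sum
row 0: Σ corner-gray over 3 cells = 1764  → 53.8987
row 1: Σ corner-gray over 3 cells = 1689  → 51.6071
row 2: Σ corner-gray over 3 cells = 1470  → 44.9156
row 3: Σ corner-gray over 3 cells = 1251  → 38.2241
row 4: Σ corner-gray over 3 cells = 1344  → 41.0657
Σ rows: total corner-gray = 7518  → 229.7112 mm³

229.711


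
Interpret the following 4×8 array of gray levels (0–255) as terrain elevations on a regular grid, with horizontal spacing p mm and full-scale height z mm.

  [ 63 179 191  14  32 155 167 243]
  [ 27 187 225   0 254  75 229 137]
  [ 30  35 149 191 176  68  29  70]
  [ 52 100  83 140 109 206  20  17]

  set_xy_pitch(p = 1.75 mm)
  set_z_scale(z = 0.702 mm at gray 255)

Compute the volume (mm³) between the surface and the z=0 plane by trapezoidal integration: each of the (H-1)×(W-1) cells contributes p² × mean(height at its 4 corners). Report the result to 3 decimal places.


height_mm = gray/255 × 0.702; cell vol = 1.75² × mean(4 corners)
unit = 1.75² × 0.702 / (4×255) = 0.00210772 mm³ per gray-sum
row 0: Σ corner-gray over 7 cells = 3886  → 8.1906
row 1: Σ corner-gray over 7 cells = 3500  → 7.3770
row 2: Σ corner-gray over 7 cells = 2781  → 5.8616
Σ rows: total corner-gray = 10167  → 21.4292 mm³

21.429
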